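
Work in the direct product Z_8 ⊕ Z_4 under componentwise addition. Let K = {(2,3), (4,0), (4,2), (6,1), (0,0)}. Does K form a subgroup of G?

No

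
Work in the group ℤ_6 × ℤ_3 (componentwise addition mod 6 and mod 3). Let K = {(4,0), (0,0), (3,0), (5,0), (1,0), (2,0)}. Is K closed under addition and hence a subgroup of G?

Yes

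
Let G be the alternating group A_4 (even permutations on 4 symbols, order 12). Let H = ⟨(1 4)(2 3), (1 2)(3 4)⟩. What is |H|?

|⟨(1 4)(2 3)⟩| = 2 and |⟨(1 2)(3 4)⟩| = 2, so |H| is a multiple of lcm(2, 2) = 2 and divides |G| = 12.
Closing under the operation: H = {e, (1 2)(3 4), (1 3)(2 4), (1 4)(2 3)}, so |H| = 4.

4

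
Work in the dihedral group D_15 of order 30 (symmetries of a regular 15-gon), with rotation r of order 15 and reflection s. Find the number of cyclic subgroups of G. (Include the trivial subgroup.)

19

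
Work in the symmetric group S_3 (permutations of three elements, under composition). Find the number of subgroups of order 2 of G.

|G| = 6 and 2 | 6, so subgroups of order 2 are possible by Lagrange.
The subgroups of order 2 are: {e, (1 2)}; {e, (1 3)}; {e, (2 3)}.
So G has 3 subgroups of order 2.

3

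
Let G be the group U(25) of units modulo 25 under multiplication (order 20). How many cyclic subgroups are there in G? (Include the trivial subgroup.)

6

Each element a generates a cyclic subgroup ⟨a⟩; distinct elements may generate the same one (a cyclic group of order d has φ(d) generators).
Cyclic subgroups by order — order 1: 1; order 2: 1; order 4: 1; order 5: 1; order 10: 1; order 20: 1.
Total: 6.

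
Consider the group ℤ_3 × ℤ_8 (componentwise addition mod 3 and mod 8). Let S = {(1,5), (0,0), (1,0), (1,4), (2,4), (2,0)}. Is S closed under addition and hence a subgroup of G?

(1,5) ∈ S but its inverse (2,3) ∉ S, so S is not a subgroup.

No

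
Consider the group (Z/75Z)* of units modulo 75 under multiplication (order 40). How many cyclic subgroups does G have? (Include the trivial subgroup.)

A cyclic subgroup of order d is generated by each of its φ(d) elements of order d, so the cyclic subgroups of order d number (#elements of order d)/φ(d).
Cyclic subgroups by order — order 1: 1; order 2: 3; order 4: 2; order 5: 1; order 10: 3; order 20: 2.
Total: 12.

12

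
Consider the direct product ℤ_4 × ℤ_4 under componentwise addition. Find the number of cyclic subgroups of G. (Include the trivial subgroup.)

A cyclic subgroup of order d is generated by each of its φ(d) elements of order d, so the cyclic subgroups of order d number (#elements of order d)/φ(d).
Cyclic subgroups by order — order 1: 1; order 2: 3; order 4: 6.
Total: 10.

10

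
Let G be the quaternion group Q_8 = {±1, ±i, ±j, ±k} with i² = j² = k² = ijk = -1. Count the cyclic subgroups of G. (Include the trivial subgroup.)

5

Each element a generates a cyclic subgroup ⟨a⟩; distinct elements may generate the same one (a cyclic group of order d has φ(d) generators).
Cyclic subgroups by order — order 1: 1; order 2: 1; order 4: 3.
Total: 5.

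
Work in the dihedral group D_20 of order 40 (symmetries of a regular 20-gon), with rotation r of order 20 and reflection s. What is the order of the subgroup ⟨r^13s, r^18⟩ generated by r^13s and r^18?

|⟨r^13s⟩| = 2 and |⟨r^18⟩| = 10, so |H| is a multiple of lcm(2, 10) = 10 and divides |G| = 40.
Closing under the operation: H = {e, r^2, r^4, r^6, r^8, r^10, r^12, r^14, r^16, r^18, rs, r^3s, r^5s, r^7s, r^9s, r^11s, r^13s, r^15s, r^17s, r^19s}, so |H| = 20.

20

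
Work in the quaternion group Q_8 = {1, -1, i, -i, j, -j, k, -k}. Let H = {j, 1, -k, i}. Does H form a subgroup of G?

No

j ∈ H but its inverse -j ∉ H, so H is not a subgroup.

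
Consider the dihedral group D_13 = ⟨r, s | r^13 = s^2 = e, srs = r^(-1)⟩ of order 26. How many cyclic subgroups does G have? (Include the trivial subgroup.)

15

Group the elements of G by the cyclic subgroup they generate; each cyclic subgroup of order d accounts for φ(d) elements.
Cyclic subgroups by order — order 1: 1; order 2: 13; order 13: 1.
Total: 15.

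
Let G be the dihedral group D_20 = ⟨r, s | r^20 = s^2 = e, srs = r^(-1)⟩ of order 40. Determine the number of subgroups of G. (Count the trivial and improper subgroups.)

|G| = 40, so by Lagrange every subgroup order divides 40. Divisors: 1, 2, 4, 5, 8, 10, 20, 40.
Subgroups by order — order 1: 1; order 2: 21; order 4: 11; order 5: 1; order 8: 5; order 10: 5; order 20: 3; order 40: 1.
Total: 1 + 21 + 11 + 1 + 5 + 5 + 3 + 1 = 48.

48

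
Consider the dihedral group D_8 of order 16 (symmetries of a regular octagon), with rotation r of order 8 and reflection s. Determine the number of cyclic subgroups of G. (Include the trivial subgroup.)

12

Each element a generates a cyclic subgroup ⟨a⟩; distinct elements may generate the same one (a cyclic group of order d has φ(d) generators).
Cyclic subgroups by order — order 1: 1; order 2: 9; order 4: 1; order 8: 1.
Total: 12.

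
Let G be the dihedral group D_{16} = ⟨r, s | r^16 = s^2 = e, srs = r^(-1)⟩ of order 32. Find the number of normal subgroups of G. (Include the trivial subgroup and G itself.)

G has 36 subgroups. Checking conjugation-invariance by order — order 1: 1/1 normal; order 2: 1/17 normal; order 4: 1/9 normal; order 8: 1/5 normal; order 16: 3/3 normal; order 32: 1/1 normal.
Total normal subgroups: 8.

8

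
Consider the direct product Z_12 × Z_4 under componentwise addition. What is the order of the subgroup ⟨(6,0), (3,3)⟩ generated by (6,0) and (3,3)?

8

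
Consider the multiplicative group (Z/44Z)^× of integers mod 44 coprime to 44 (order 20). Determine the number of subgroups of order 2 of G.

|G| = 20 and 2 | 20, so subgroups of order 2 are possible by Lagrange.
The subgroups of order 2 are: {1, 21}; {1, 23}; {1, 43}.
So G has 3 subgroups of order 2.

3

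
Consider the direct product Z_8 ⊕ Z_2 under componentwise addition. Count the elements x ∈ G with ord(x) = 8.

An element (a,b) has order lcm(ord(a), ord(b)); count pairs with lcm equal to 8.
Enumerating gives 8 such elements.

8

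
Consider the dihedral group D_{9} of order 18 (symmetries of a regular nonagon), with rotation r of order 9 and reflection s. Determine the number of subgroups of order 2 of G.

9

|G| = 18 and 2 | 18, so subgroups of order 2 are possible by Lagrange.
The subgroups of order 2 are: {e, r^2s}; {e, r^3s}; {e, r^4s}; {e, r^5s}; … (9 in all).
So G has 9 subgroups of order 2.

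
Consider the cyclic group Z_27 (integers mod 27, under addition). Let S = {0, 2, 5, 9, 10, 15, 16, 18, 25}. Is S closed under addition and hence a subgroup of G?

5 ∈ S but its inverse 22 ∉ S, so S is not a subgroup.

No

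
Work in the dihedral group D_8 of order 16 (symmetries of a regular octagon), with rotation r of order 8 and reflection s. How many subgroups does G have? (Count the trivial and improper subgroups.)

|G| = 16, so by Lagrange every subgroup order divides 16. Divisors: 1, 2, 4, 8, 16.
Subgroups by order — order 1: 1; order 2: 9; order 4: 5; order 8: 3; order 16: 1.
Total: 1 + 9 + 5 + 3 + 1 = 19.

19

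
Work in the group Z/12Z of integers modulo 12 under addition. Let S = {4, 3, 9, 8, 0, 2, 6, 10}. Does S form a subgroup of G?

|S| = 8 does not divide |G| = 12, so by Lagrange S is not a subgroup.

No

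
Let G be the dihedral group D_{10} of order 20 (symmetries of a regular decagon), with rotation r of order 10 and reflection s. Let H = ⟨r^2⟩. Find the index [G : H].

|⟨r^2⟩| = 5 and |G| = 20.
By Lagrange, [G : H] = |G|/|H| = 20/5 = 4.

4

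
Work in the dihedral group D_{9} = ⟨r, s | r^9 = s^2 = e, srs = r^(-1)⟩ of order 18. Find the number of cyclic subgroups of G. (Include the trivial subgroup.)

12

A cyclic subgroup of order d is generated by each of its φ(d) elements of order d, so the cyclic subgroups of order d number (#elements of order d)/φ(d).
Cyclic subgroups by order — order 1: 1; order 2: 9; order 3: 1; order 9: 1.
Total: 12.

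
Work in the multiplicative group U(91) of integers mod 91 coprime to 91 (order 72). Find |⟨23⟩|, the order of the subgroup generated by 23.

6

Compute successive powers of 23 mod 91: 23, 74, 64, 16, 4, 1; 23^6 ≡ 1 (mod 91).
So |⟨23⟩| = 6.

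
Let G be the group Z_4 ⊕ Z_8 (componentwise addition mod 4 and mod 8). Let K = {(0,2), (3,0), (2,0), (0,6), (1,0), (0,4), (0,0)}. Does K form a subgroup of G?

No

|K| = 7 does not divide |G| = 32, so by Lagrange K is not a subgroup.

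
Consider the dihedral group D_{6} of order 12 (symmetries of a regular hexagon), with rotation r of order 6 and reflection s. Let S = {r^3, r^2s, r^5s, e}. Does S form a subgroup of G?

|S| = 4 divides |G| = 12, consistent with Lagrange.
S contains the identity, every element's inverse is in S, and S is closed under ·: it is a subgroup.

Yes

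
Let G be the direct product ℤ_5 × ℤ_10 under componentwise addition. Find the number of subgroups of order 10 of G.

|G| = 50 and 10 | 50, so subgroups of order 10 are possible by Lagrange.
The subgroups of order 10 are: {(0,0), (0,1), (0,2), (0,3), (0,4), (0,5), (0,6), (0,7), (0,8), (0,9)}; {(0,0), (0,5), (1,0), (1,5), (2,0), (2,5), (3,0), (3,5), (4,0), (4,5)}; {(0,0), (0,5), (1,1), (1,6), (2,2), (2,7), (3,3), (3,8), (4,4), (4,9)}; {(0,0), (0,5), (1,2), (1,7), (2,4), (2,9), (3,1), (3,6), (4,3), (4,8)}; … (6 in all).
So G has 6 subgroups of order 10.

6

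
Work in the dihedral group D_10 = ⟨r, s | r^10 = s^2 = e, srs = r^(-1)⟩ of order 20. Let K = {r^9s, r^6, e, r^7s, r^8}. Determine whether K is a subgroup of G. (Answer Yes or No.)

No

r^6 ∈ K but its inverse r^4 ∉ K, so K is not a subgroup.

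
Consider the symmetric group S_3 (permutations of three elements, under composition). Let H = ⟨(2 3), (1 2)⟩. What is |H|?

6

|⟨(2 3)⟩| = 2 and |⟨(1 2)⟩| = 2, so |H| is a multiple of lcm(2, 2) = 2 and divides |G| = 6.
Closing {(2 3), (1 2)} under the group operation gives all of G, so |H| = 6.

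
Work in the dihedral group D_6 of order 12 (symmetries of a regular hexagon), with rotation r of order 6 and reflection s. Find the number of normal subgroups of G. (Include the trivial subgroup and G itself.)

7

G has 16 subgroups. Checking conjugation-invariance by order — order 1: 1/1 normal; order 2: 1/7 normal; order 3: 1/1 normal; order 4: 0/3 normal; order 6: 3/3 normal; order 12: 1/1 normal.
Total normal subgroups: 7.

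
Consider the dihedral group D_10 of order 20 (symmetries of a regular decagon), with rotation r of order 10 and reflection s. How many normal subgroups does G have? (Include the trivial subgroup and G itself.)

7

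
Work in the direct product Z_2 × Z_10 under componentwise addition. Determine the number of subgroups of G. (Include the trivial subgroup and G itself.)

|G| = 20, so by Lagrange every subgroup order divides 20. Divisors: 1, 2, 4, 5, 10, 20.
Subgroups by order — order 1: 1; order 2: 3; order 4: 1; order 5: 1; order 10: 3; order 20: 1.
Total: 1 + 3 + 1 + 1 + 3 + 1 = 10.

10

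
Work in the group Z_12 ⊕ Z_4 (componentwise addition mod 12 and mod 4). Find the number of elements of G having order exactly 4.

12

An element (a,b) has order lcm(ord(a), ord(b)); count pairs with lcm equal to 4.
Enumerating gives 12 such elements.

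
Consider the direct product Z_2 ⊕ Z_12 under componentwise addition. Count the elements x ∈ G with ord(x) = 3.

2

An element (a,b) has order lcm(ord(a), ord(b)); count pairs with lcm equal to 3.
Enumerating gives 2 such elements.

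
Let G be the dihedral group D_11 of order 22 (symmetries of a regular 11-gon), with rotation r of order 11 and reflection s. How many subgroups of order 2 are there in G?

11

|G| = 22 and 2 | 22, so subgroups of order 2 are possible by Lagrange.
The subgroups of order 2 are: {e, r^10s}; {e, r^2s}; {e, r^3s}; {e, r^4s}; … (11 in all).
So G has 11 subgroups of order 2.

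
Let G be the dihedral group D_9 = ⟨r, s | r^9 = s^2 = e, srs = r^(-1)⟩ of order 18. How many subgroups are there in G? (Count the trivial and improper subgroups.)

16

|G| = 18, so by Lagrange every subgroup order divides 18. Divisors: 1, 2, 3, 6, 9, 18.
Subgroups by order — order 1: 1; order 2: 9; order 3: 1; order 6: 3; order 9: 1; order 18: 1.
Total: 1 + 9 + 1 + 3 + 1 + 1 = 16.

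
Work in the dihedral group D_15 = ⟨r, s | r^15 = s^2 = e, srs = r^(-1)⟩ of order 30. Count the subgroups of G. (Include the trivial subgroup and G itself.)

28

|G| = 30, so by Lagrange every subgroup order divides 30. Divisors: 1, 2, 3, 5, 6, 10, 15, 30.
Subgroups by order — order 1: 1; order 2: 15; order 3: 1; order 5: 1; order 6: 5; order 10: 3; order 15: 1; order 30: 1.
Total: 1 + 15 + 1 + 1 + 5 + 3 + 1 + 1 = 28.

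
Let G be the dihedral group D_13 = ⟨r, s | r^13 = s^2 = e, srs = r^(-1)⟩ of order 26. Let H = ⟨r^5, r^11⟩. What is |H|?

13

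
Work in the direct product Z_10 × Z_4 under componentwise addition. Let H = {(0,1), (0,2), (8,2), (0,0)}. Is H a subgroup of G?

No

(0,1) ∈ H but its inverse (0,3) ∉ H, so H is not a subgroup.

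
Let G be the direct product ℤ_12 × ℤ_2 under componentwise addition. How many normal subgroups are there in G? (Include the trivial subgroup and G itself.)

G is abelian, so every subgroup is normal.
G has 16 subgroups in total, hence 16 normal subgroups.

16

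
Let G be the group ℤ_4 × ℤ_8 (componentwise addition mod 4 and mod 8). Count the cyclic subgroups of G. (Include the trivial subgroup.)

A cyclic subgroup of order d is generated by each of its φ(d) elements of order d, so the cyclic subgroups of order d number (#elements of order d)/φ(d).
Cyclic subgroups by order — order 1: 1; order 2: 3; order 4: 6; order 8: 4.
Total: 14.

14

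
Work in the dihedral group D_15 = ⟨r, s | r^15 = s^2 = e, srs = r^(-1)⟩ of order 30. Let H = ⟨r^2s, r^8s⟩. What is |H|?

10

|⟨r^2s⟩| = 2 and |⟨r^8s⟩| = 2, so |H| is a multiple of lcm(2, 2) = 2 and divides |G| = 30.
Closing under the operation: H = {e, r^3, r^6, r^9, r^12, r^2s, r^5s, r^8s, r^11s, r^14s}, so |H| = 10.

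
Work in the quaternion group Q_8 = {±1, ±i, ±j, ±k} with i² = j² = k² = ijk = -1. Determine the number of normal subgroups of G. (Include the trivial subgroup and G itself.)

6

G has 6 subgroups. Checking conjugation-invariance by order — order 1: 1/1 normal; order 2: 1/1 normal; order 4: 3/3 normal; order 8: 1/1 normal.
Total normal subgroups: 6.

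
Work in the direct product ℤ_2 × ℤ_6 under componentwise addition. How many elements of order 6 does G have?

6

An element (a,b) has order lcm(ord(a), ord(b)); count pairs with lcm equal to 6.
Enumerating gives 6 such elements.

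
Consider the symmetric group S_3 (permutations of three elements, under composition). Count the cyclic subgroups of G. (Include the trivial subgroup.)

A cyclic subgroup of order d is generated by each of its φ(d) elements of order d, so the cyclic subgroups of order d number (#elements of order d)/φ(d).
Cyclic subgroups by order — order 1: 1; order 2: 3; order 3: 1.
Total: 5.

5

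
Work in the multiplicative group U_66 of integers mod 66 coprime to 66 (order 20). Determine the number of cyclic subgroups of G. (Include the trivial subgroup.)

Group the elements of G by the cyclic subgroup they generate; each cyclic subgroup of order d accounts for φ(d) elements.
Cyclic subgroups by order — order 1: 1; order 2: 3; order 5: 1; order 10: 3.
Total: 8.

8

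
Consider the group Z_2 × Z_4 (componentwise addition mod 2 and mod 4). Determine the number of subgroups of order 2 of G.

3

|G| = 8 and 2 | 8, so subgroups of order 2 are possible by Lagrange.
The subgroups of order 2 are: {(0,0), (0,2)}; {(0,0), (1,0)}; {(0,0), (1,2)}.
So G has 3 subgroups of order 2.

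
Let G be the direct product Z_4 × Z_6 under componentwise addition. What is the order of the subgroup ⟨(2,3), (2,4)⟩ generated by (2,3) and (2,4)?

12

|⟨(2,3)⟩| = 2 and |⟨(2,4)⟩| = 6, so |H| is a multiple of lcm(2, 6) = 6 and divides |G| = 24.
Closing under the operation: H = {(0,0), (0,1), (0,2), (0,3), (0,4), (0,5), (2,0), (2,1), (2,2), (2,3), (2,4), (2,5)}, so |H| = 12.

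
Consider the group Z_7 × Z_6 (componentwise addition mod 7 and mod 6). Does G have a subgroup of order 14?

14 | 42. A subgroup of order 14 is {(0,0), (0,3), (1,0), (1,3), (2,0), (2,3), (3,0), (3,3), (4,0), (4,3), (5,0), (5,3), (6,0), (6,3)}.

Yes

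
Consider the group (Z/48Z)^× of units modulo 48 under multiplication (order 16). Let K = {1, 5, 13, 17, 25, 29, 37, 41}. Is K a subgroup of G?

|K| = 8 divides |G| = 16, consistent with Lagrange.
K contains the identity, every element's inverse is in K, and K is closed under ·: it is a subgroup.

Yes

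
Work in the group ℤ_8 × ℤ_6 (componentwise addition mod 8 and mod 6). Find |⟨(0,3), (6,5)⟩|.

24

|⟨(0,3)⟩| = 2 and |⟨(6,5)⟩| = 12, so |H| is a multiple of lcm(2, 12) = 12 and divides |G| = 48.
Closing under the operation: H = {(0,0), (0,1), (0,2), (0,3), (0,4), (0,5), (2,0), (2,1), (2,2), (2,3), (2,4), (2,5), (4,0), (4,1), (4,2), (4,3), (4,4), (4,5), (6,0), (6,1), (6,2), (6,3), (6,4), (6,5)}, so |H| = 24.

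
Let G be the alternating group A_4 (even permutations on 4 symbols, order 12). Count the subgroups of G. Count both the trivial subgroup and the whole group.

10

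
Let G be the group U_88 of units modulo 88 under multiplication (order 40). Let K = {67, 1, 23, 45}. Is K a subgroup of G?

Yes

|K| = 4 divides |G| = 40, consistent with Lagrange.
K contains the identity, every element's inverse is in K, and K is closed under ·: it is a subgroup.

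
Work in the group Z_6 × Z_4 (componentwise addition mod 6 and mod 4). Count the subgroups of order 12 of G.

3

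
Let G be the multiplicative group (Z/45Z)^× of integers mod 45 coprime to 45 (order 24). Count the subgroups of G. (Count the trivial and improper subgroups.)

16

|G| = 24, so by Lagrange every subgroup order divides 24. Divisors: 1, 2, 3, 4, 6, 8, 12, 24.
Subgroups by order — order 1: 1; order 2: 3; order 3: 1; order 4: 3; order 6: 3; order 8: 1; order 12: 3; order 24: 1.
Total: 1 + 3 + 1 + 3 + 3 + 1 + 3 + 1 = 16.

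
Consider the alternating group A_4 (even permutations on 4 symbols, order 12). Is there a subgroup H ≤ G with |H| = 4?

4 | 12. A subgroup of order 4 is {e, (1 2)(3 4), (1 3)(2 4), (1 4)(2 3)}.

Yes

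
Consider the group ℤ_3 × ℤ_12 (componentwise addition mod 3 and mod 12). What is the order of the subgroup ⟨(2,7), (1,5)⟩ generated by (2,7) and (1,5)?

12

|⟨(2,7)⟩| = 12 and |⟨(1,5)⟩| = 12, so |H| is a multiple of lcm(12, 12) = 12 and divides |G| = 36.
Closing under the operation: H = {(0,0), (0,3), (0,6), (0,9), (1,2), (1,5), (1,8), (1,11), (2,1), (2,4), (2,7), (2,10)}, so |H| = 12.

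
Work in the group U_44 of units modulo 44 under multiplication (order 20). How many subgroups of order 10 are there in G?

|G| = 20 and 10 | 20, so subgroups of order 10 are possible by Lagrange.
The subgroups of order 10 are: {1, 5, 9, 13, 17, 21, 25, 29, 37, 41}; {1, 3, 5, 9, 15, 23, 25, 27, 31, 37}; {1, 5, 7, 9, 19, 25, 35, 37, 39, 43}.
So G has 3 subgroups of order 10.

3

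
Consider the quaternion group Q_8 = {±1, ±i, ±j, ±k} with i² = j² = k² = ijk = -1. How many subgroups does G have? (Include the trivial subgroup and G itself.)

6

|G| = 8, so by Lagrange every subgroup order divides 8. Divisors: 1, 2, 4, 8.
Subgroups by order — order 1: 1; order 2: 1; order 4: 3; order 8: 1.
Total: 1 + 1 + 3 + 1 = 6.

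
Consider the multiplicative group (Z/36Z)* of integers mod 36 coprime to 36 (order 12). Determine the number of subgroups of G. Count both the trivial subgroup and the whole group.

|G| = 12, so by Lagrange every subgroup order divides 12. Divisors: 1, 2, 3, 4, 6, 12.
Subgroups by order — order 1: 1; order 2: 3; order 3: 1; order 4: 1; order 6: 3; order 12: 1.
Total: 1 + 3 + 1 + 1 + 3 + 1 = 10.

10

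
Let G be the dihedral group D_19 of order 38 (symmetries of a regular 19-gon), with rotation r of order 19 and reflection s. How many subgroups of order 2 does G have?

19

|G| = 38 and 2 | 38, so subgroups of order 2 are possible by Lagrange.
The subgroups of order 2 are: {e, r^10s}; {e, r^11s}; {e, r^12s}; {e, r^13s}; … (19 in all).
So G has 19 subgroups of order 2.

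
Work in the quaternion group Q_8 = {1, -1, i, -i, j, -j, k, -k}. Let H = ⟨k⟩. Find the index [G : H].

|⟨k⟩| = 4 and |G| = 8.
By Lagrange, [G : H] = |G|/|H| = 8/4 = 2.

2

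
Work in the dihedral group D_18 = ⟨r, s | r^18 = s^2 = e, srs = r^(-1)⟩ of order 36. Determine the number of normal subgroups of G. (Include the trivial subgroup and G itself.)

9

G has 45 subgroups. Checking conjugation-invariance by order — order 1: 1/1 normal; order 2: 1/19 normal; order 3: 1/1 normal; order 4: 0/9 normal; order 6: 1/7 normal; order 9: 1/1 normal; order 12: 0/3 normal; order 18: 3/3 normal; order 36: 1/1 normal.
Total normal subgroups: 9.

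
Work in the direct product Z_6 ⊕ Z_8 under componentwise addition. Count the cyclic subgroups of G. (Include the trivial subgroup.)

16

A cyclic subgroup of order d is generated by each of its φ(d) elements of order d, so the cyclic subgroups of order d number (#elements of order d)/φ(d).
Cyclic subgroups by order — order 1: 1; order 2: 3; order 3: 1; order 4: 2; order 6: 3; order 8: 2; order 12: 2; order 24: 2.
Total: 16.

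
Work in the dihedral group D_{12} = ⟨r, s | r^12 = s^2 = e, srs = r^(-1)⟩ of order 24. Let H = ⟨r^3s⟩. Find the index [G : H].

|⟨r^3s⟩| = 2 and |G| = 24.
By Lagrange, [G : H] = |G|/|H| = 24/2 = 12.

12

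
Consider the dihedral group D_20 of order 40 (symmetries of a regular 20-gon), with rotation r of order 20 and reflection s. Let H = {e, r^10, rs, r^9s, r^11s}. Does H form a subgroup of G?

Closure fails: r^11s · r^9s = r^2 ∉ H. So H is not a subgroup.

No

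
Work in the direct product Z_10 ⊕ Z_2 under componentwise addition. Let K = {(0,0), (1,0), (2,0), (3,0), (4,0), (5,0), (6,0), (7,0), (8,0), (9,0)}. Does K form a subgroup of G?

|K| = 10 divides |G| = 20, consistent with Lagrange.
K contains the identity, every element's inverse is in K, and K is closed under +: it is a subgroup.
In fact K = ⟨(9,0)⟩.

Yes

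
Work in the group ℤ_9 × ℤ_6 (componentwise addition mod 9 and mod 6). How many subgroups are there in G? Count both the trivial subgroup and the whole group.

20

|G| = 54, so by Lagrange every subgroup order divides 54. Divisors: 1, 2, 3, 6, 9, 18, 27, 54.
Subgroups by order — order 1: 1; order 2: 1; order 3: 4; order 6: 4; order 9: 4; order 18: 4; order 27: 1; order 54: 1.
Total: 1 + 1 + 4 + 4 + 4 + 4 + 1 + 1 = 20.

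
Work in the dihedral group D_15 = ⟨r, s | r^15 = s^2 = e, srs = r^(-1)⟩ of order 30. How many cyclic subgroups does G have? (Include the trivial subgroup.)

A cyclic subgroup of order d is generated by each of its φ(d) elements of order d, so the cyclic subgroups of order d number (#elements of order d)/φ(d).
Cyclic subgroups by order — order 1: 1; order 2: 15; order 3: 1; order 5: 1; order 15: 1.
Total: 19.

19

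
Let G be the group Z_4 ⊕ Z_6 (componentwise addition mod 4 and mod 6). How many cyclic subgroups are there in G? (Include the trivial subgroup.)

Group the elements of G by the cyclic subgroup they generate; each cyclic subgroup of order d accounts for φ(d) elements.
Cyclic subgroups by order — order 1: 1; order 2: 3; order 3: 1; order 4: 2; order 6: 3; order 12: 2.
Total: 12.

12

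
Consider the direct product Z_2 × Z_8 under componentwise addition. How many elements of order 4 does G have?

An element (a,b) has order lcm(ord(a), ord(b)); count pairs with lcm equal to 4.
Enumerating gives 4 such elements.

4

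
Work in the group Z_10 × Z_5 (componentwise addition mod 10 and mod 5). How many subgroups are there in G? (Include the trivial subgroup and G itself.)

|G| = 50, so by Lagrange every subgroup order divides 50. Divisors: 1, 2, 5, 10, 25, 50.
Subgroups by order — order 1: 1; order 2: 1; order 5: 6; order 10: 6; order 25: 1; order 50: 1.
Total: 1 + 1 + 6 + 6 + 1 + 1 = 16.

16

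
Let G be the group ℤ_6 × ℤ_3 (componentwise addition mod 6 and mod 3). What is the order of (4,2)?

3

The order of (4,2) in Z_6 × Z_3 is lcm(ord(4) in Z_6, ord(2) in Z_3).
ord(4) = 3 and ord(2) = 3, so |⟨(4,2)⟩| = lcm(3, 3) = 3.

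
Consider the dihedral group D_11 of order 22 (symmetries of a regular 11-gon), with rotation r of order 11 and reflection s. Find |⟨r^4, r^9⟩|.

11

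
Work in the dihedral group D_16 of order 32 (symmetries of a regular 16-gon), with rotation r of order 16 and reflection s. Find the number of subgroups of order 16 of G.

3

|G| = 32 and 16 | 32, so subgroups of order 16 are possible by Lagrange.
The subgroups of order 16 are: {e, r, r^2, r^3, r^4, r^5, r^6, r^7, r^8, r^9, r^10, r^11, r^12, r^13, r^14, r^15}; {e, r^2, r^4, r^6, r^8, r^10, r^12, r^14, s, r^2s, r^4s, r^6s, r^8s, r^10s, r^12s, r^14s}; {e, r^2, r^4, r^6, r^8, r^10, r^12, r^14, rs, r^3s, r^5s, r^7s, r^9s, r^11s, r^13s, r^15s}.
So G has 3 subgroups of order 16.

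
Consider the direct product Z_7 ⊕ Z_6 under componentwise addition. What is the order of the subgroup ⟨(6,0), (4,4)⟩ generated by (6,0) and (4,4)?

|⟨(6,0)⟩| = 7 and |⟨(4,4)⟩| = 21, so |H| is a multiple of lcm(7, 21) = 21 and divides |G| = 42.
Closing under the operation: H = {(0,0), (0,2), (0,4), (1,0), (1,2), (1,4), (2,0), (2,2), (2,4), (3,0), (3,2), (3,4), (4,0), (4,2), (4,4), (5,0), (5,2), (5,4), (6,0), (6,2), (6,4)}, so |H| = 21.

21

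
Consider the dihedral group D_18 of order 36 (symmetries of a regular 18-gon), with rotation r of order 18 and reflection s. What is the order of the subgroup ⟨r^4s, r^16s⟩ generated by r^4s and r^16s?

6

|⟨r^4s⟩| = 2 and |⟨r^16s⟩| = 2, so |H| is a multiple of lcm(2, 2) = 2 and divides |G| = 36.
Closing under the operation: H = {e, r^6, r^12, r^4s, r^10s, r^16s}, so |H| = 6.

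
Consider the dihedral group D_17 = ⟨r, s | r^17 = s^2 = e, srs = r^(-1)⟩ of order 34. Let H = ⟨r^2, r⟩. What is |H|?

17

|⟨r^2⟩| = 17 and |⟨r⟩| = 17, so |H| is a multiple of lcm(17, 17) = 17 and divides |G| = 34.
Closing under the operation: H = {e, r, r^2, r^3, r^4, r^5, r^6, r^7, r^8, r^9, r^10, r^11, r^12, r^13, r^14, r^15, r^16}, so |H| = 17.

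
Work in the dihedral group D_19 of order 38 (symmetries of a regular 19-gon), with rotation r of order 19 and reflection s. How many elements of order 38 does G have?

No element of G has order 38 (even though 38 | 38).

0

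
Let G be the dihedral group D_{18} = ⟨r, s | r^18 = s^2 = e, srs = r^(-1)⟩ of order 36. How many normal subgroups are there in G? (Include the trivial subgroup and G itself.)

9

G has 45 subgroups. Checking conjugation-invariance by order — order 1: 1/1 normal; order 2: 1/19 normal; order 3: 1/1 normal; order 4: 0/9 normal; order 6: 1/7 normal; order 9: 1/1 normal; order 12: 0/3 normal; order 18: 3/3 normal; order 36: 1/1 normal.
Total normal subgroups: 9.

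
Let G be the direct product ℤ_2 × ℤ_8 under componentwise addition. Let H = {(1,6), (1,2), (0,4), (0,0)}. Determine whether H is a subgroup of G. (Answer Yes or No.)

|H| = 4 divides |G| = 16, consistent with Lagrange.
H contains the identity, every element's inverse is in H, and H is closed under +: it is a subgroup.
In fact H = ⟨(1,6)⟩.

Yes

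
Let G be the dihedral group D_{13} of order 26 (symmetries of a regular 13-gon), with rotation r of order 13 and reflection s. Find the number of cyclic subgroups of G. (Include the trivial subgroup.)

Group the elements of G by the cyclic subgroup they generate; each cyclic subgroup of order d accounts for φ(d) elements.
Cyclic subgroups by order — order 1: 1; order 2: 13; order 13: 1.
Total: 15.

15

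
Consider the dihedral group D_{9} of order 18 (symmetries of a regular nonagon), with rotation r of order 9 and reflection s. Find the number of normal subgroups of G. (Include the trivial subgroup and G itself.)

4

G has 16 subgroups. Checking conjugation-invariance by order — order 1: 1/1 normal; order 2: 0/9 normal; order 3: 1/1 normal; order 6: 0/3 normal; order 9: 1/1 normal; order 18: 1/1 normal.
Total normal subgroups: 4.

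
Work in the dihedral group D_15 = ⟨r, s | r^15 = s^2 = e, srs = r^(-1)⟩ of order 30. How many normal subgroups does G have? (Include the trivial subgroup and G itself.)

5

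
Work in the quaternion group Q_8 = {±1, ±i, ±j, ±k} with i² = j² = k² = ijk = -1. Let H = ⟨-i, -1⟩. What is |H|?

|⟨-i⟩| = 4 and |⟨-1⟩| = 2, so |H| is a multiple of lcm(4, 2) = 4 and divides |G| = 8.
Closing under the operation: H = {1, -1, i, -i}, so |H| = 4.

4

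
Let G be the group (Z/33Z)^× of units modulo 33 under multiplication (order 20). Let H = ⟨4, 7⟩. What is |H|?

10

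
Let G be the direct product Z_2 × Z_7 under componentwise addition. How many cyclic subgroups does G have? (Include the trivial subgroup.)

4

A cyclic subgroup of order d is generated by each of its φ(d) elements of order d, so the cyclic subgroups of order d number (#elements of order d)/φ(d).
Cyclic subgroups by order — order 1: 1; order 2: 1; order 7: 1; order 14: 1.
Total: 4.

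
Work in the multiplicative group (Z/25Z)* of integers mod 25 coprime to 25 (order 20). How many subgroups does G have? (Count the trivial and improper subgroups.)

|G| = 20, so by Lagrange every subgroup order divides 20. Divisors: 1, 2, 4, 5, 10, 20.
Subgroups by order — order 1: 1; order 2: 1; order 4: 1; order 5: 1; order 10: 1; order 20: 1.
Total: 1 + 1 + 1 + 1 + 1 + 1 = 6.

6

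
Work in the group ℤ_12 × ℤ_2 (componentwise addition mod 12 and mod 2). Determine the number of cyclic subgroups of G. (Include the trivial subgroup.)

Group the elements of G by the cyclic subgroup they generate; each cyclic subgroup of order d accounts for φ(d) elements.
Cyclic subgroups by order — order 1: 1; order 2: 3; order 3: 1; order 4: 2; order 6: 3; order 12: 2.
Total: 12.

12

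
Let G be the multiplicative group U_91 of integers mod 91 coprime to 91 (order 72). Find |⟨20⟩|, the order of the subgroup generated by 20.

Compute successive powers of 20 mod 91: 20, 36, 83, 22, 76, 64, 6, 29, …; 20^12 ≡ 1 (mod 91).
So |⟨20⟩| = 12.

12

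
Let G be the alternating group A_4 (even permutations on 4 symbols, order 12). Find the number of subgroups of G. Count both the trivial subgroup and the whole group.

|G| = 12, so by Lagrange every subgroup order divides 12. Divisors: 1, 2, 3, 4, 6, 12.
Subgroups by order — order 1: 1; order 2: 3; order 3: 4; order 4: 1; order 6: 0; order 12: 1.
Total: 1 + 3 + 4 + 1 + 0 + 1 = 10.

10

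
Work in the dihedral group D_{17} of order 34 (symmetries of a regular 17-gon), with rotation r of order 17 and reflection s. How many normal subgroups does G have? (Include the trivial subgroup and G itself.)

G has 20 subgroups. Checking conjugation-invariance by order — order 1: 1/1 normal; order 2: 0/17 normal; order 17: 1/1 normal; order 34: 1/1 normal.
Total normal subgroups: 3.

3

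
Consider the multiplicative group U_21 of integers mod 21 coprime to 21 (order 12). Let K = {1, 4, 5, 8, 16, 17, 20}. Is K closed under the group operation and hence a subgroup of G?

No

|K| = 7 does not divide |G| = 12, so by Lagrange K is not a subgroup.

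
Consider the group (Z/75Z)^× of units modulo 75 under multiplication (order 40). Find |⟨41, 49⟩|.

20

|⟨41⟩| = 10 and |⟨49⟩| = 2, so |H| is a multiple of lcm(10, 2) = 10 and divides |G| = 40.
Closing under the operation: H = {1, 4, 11, 14, 16, 19, 26, 29, 31, 34, 41, 44, 46, 49, 56, 59, 61, 64, 71, 74}, so |H| = 20.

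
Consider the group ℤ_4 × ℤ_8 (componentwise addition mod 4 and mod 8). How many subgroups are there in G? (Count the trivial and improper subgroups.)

22

|G| = 32, so by Lagrange every subgroup order divides 32. Divisors: 1, 2, 4, 8, 16, 32.
Subgroups by order — order 1: 1; order 2: 3; order 4: 7; order 8: 7; order 16: 3; order 32: 1.
Total: 1 + 3 + 7 + 7 + 3 + 1 = 22.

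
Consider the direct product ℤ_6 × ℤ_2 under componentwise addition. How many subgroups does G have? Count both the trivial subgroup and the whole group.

|G| = 12, so by Lagrange every subgroup order divides 12. Divisors: 1, 2, 3, 4, 6, 12.
Subgroups by order — order 1: 1; order 2: 3; order 3: 1; order 4: 1; order 6: 3; order 12: 1.
Total: 1 + 3 + 1 + 1 + 3 + 1 = 10.

10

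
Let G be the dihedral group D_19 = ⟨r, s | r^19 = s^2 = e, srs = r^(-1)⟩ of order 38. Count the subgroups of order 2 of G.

|G| = 38 and 2 | 38, so subgroups of order 2 are possible by Lagrange.
The subgroups of order 2 are: {e, r^10s}; {e, r^11s}; {e, r^12s}; {e, r^13s}; … (19 in all).
So G has 19 subgroups of order 2.

19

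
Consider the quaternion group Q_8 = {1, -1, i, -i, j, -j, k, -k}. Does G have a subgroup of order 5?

5 does not divide |G| = 8, so by Lagrange no subgroup of order 5 exists.

No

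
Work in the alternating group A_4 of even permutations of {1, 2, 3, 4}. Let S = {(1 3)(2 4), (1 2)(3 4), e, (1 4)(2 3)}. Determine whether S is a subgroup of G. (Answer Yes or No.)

|S| = 4 divides |G| = 12, consistent with Lagrange.
S contains the identity, every element's inverse is in S, and S is closed under ∘: it is a subgroup.

Yes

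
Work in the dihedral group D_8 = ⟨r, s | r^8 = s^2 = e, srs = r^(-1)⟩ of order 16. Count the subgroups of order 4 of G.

5

|G| = 16 and 4 | 16, so subgroups of order 4 are possible by Lagrange.
The subgroups of order 4 are: {e, r^2, r^4, r^6}; {e, r^4, r^2s, r^6s}; {e, r^4, r^3s, r^7s}; {e, r^4, s, r^4s}; … (5 in all).
So G has 5 subgroups of order 4.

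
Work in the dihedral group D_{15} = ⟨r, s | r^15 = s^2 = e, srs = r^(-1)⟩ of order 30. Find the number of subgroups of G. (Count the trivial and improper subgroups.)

|G| = 30, so by Lagrange every subgroup order divides 30. Divisors: 1, 2, 3, 5, 6, 10, 15, 30.
Subgroups by order — order 1: 1; order 2: 15; order 3: 1; order 5: 1; order 6: 5; order 10: 3; order 15: 1; order 30: 1.
Total: 1 + 15 + 1 + 1 + 5 + 3 + 1 + 1 = 28.

28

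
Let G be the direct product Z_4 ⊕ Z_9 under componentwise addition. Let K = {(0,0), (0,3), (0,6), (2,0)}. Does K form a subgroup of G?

Closure fails: (0,3) + (2,0) = (2,3) ∉ K. So K is not a subgroup.

No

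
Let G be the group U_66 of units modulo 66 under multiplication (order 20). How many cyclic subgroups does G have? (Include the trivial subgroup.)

8

Group the elements of G by the cyclic subgroup they generate; each cyclic subgroup of order d accounts for φ(d) elements.
Cyclic subgroups by order — order 1: 1; order 2: 3; order 5: 1; order 10: 3.
Total: 8.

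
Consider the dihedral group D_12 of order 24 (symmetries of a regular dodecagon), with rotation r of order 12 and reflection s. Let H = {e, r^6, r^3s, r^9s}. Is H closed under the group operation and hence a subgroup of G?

Yes

|H| = 4 divides |G| = 24, consistent with Lagrange.
H contains the identity, every element's inverse is in H, and H is closed under ·: it is a subgroup.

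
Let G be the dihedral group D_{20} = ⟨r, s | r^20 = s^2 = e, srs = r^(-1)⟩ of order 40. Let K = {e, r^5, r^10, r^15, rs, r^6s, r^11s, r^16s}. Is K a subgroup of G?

|K| = 8 divides |G| = 40, consistent with Lagrange.
K contains the identity, every element's inverse is in K, and K is closed under ·: it is a subgroup.

Yes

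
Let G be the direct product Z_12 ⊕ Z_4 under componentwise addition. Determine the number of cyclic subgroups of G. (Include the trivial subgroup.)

20

Group the elements of G by the cyclic subgroup they generate; each cyclic subgroup of order d accounts for φ(d) elements.
Cyclic subgroups by order — order 1: 1; order 2: 3; order 3: 1; order 4: 6; order 6: 3; order 12: 6.
Total: 20.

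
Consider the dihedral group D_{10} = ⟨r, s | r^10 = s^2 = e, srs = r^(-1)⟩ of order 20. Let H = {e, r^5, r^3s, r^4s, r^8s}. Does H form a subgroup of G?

No

Closure fails: r^5 · r^4s = r^9s ∉ H. So H is not a subgroup.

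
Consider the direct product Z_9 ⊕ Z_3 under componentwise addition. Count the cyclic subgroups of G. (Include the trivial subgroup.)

8

A cyclic subgroup of order d is generated by each of its φ(d) elements of order d, so the cyclic subgroups of order d number (#elements of order d)/φ(d).
Cyclic subgroups by order — order 1: 1; order 3: 4; order 9: 3.
Total: 8.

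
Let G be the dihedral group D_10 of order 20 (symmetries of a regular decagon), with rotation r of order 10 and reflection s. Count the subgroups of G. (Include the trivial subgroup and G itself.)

|G| = 20, so by Lagrange every subgroup order divides 20. Divisors: 1, 2, 4, 5, 10, 20.
Subgroups by order — order 1: 1; order 2: 11; order 4: 5; order 5: 1; order 10: 3; order 20: 1.
Total: 1 + 11 + 5 + 1 + 3 + 1 = 22.

22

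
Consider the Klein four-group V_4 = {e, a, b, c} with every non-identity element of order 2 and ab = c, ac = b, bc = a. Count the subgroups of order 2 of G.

|G| = 4 and 2 | 4, so subgroups of order 2 are possible by Lagrange.
The subgroups of order 2 are: {e, a}; {e, b}; {e, c}.
So G has 3 subgroups of order 2.

3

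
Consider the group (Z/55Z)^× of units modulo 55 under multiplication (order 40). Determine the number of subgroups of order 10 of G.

3

|G| = 40 and 10 | 40, so subgroups of order 10 are possible by Lagrange.
The subgroups of order 10 are: {1, 4, 9, 14, 16, 26, 31, 34, 36, 49}; {1, 16, 19, 24, 26, 29, 31, 36, 39, 54}; {1, 6, 16, 21, 26, 31, 36, 41, 46, 51}.
So G has 3 subgroups of order 10.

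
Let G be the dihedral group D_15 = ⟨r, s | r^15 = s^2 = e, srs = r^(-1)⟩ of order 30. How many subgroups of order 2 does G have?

15

|G| = 30 and 2 | 30, so subgroups of order 2 are possible by Lagrange.
The subgroups of order 2 are: {e, r^10s}; {e, r^11s}; {e, r^12s}; {e, r^13s}; … (15 in all).
So G has 15 subgroups of order 2.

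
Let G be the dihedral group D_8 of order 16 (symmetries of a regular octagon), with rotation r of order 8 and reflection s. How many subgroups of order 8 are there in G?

|G| = 16 and 8 | 16, so subgroups of order 8 are possible by Lagrange.
The subgroups of order 8 are: {e, r, r^2, r^3, r^4, r^5, r^6, r^7}; {e, r^2, r^4, r^6, s, r^2s, r^4s, r^6s}; {e, r^2, r^4, r^6, rs, r^3s, r^5s, r^7s}.
So G has 3 subgroups of order 8.

3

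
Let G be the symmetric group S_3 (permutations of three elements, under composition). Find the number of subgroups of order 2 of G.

3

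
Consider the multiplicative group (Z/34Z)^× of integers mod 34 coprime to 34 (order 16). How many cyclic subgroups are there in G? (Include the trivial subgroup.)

A cyclic subgroup of order d is generated by each of its φ(d) elements of order d, so the cyclic subgroups of order d number (#elements of order d)/φ(d).
Cyclic subgroups by order — order 1: 1; order 2: 1; order 4: 1; order 8: 1; order 16: 1.
Total: 5.

5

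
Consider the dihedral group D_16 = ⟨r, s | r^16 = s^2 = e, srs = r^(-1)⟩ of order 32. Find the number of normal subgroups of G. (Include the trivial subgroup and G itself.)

8

G has 36 subgroups. Checking conjugation-invariance by order — order 1: 1/1 normal; order 2: 1/17 normal; order 4: 1/9 normal; order 8: 1/5 normal; order 16: 3/3 normal; order 32: 1/1 normal.
Total normal subgroups: 8.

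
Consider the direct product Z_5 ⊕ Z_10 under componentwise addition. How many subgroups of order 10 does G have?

|G| = 50 and 10 | 50, so subgroups of order 10 are possible by Lagrange.
The subgroups of order 10 are: {(0,0), (0,1), (0,2), (0,3), (0,4), (0,5), (0,6), (0,7), (0,8), (0,9)}; {(0,0), (0,5), (1,0), (1,5), (2,0), (2,5), (3,0), (3,5), (4,0), (4,5)}; {(0,0), (0,5), (1,1), (1,6), (2,2), (2,7), (3,3), (3,8), (4,4), (4,9)}; {(0,0), (0,5), (1,2), (1,7), (2,4), (2,9), (3,1), (3,6), (4,3), (4,8)}; … (6 in all).
So G has 6 subgroups of order 10.

6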